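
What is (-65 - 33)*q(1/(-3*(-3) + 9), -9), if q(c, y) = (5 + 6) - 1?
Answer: -980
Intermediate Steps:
q(c, y) = 10 (q(c, y) = 11 - 1 = 10)
(-65 - 33)*q(1/(-3*(-3) + 9), -9) = (-65 - 33)*10 = -98*10 = -980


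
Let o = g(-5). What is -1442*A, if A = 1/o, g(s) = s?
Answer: 1442/5 ≈ 288.40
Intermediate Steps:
o = -5
A = -⅕ (A = 1/(-5) = -⅕ ≈ -0.20000)
-1442*A = -1442*(-⅕) = 1442/5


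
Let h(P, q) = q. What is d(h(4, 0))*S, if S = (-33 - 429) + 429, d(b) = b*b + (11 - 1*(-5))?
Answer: -528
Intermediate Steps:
d(b) = 16 + b² (d(b) = b² + (11 + 5) = b² + 16 = 16 + b²)
S = -33 (S = -462 + 429 = -33)
d(h(4, 0))*S = (16 + 0²)*(-33) = (16 + 0)*(-33) = 16*(-33) = -528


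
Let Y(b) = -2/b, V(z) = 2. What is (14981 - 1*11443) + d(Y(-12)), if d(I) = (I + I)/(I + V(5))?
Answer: 45996/13 ≈ 3538.2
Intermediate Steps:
d(I) = 2*I/(2 + I) (d(I) = (I + I)/(I + 2) = (2*I)/(2 + I) = 2*I/(2 + I))
(14981 - 1*11443) + d(Y(-12)) = (14981 - 1*11443) + 2*(-2/(-12))/(2 - 2/(-12)) = (14981 - 11443) + 2*(-2*(-1/12))/(2 - 2*(-1/12)) = 3538 + 2*(⅙)/(2 + ⅙) = 3538 + 2*(⅙)/(13/6) = 3538 + 2*(⅙)*(6/13) = 3538 + 2/13 = 45996/13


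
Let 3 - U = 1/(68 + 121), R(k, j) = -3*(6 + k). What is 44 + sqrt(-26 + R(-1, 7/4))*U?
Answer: 44 + 566*I*sqrt(41)/189 ≈ 44.0 + 19.176*I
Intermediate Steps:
R(k, j) = -18 - 3*k
U = 566/189 (U = 3 - 1/(68 + 121) = 3 - 1/189 = 566/189 ≈ 2.9947)
44 + sqrt(-26 + R(-1, 7/4))*U = 44 + sqrt(-26 + (-18 - 3*(-1)))*(566/189) = 44 + sqrt(-26 + (-18 + 3))*(566/189) = 44 + sqrt(-26 - 15)*(566/189) = 44 + sqrt(-41)*(566/189) = 44 + (I*sqrt(41))*(566/189) = 44 + 566*I*sqrt(41)/189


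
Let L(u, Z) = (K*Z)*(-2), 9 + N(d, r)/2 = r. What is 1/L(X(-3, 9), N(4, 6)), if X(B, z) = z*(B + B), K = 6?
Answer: 1/72 ≈ 0.013889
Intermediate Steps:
N(d, r) = -18 + 2*r
X(B, z) = 2*B*z (X(B, z) = z*(2*B) = 2*B*z)
L(u, Z) = -12*Z (L(u, Z) = (6*Z)*(-2) = -12*Z)
1/L(X(-3, 9), N(4, 6)) = 1/(-12*(-18 + 2*6)) = 1/(-12*(-18 + 12)) = 1/(-12*(-6)) = 1/72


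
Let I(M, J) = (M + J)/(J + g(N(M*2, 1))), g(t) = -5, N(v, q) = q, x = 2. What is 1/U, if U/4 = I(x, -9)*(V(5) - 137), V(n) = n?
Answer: -1/264 ≈ -0.0037879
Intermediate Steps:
I(M, J) = (J + M)/(-5 + J) (I(M, J) = (M + J)/(J - 5) = (J + M)/(-5 + J))
U = -264 (U = 4*(((-9 + 2)/(-5 - 9))*(5 - 137)) = 4*((-7/(-14))*(-132)) = 4*(-1/14*(-7)*(-132)) = 4*((1/2)*(-132)) = 4*(-66) = -264)
1/U = 1/(-264) = -1/264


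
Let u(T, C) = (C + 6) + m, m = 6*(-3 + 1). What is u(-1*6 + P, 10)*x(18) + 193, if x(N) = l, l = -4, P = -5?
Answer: 177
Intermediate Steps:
x(N) = -4
m = -12 (m = 6*(-2) = -12)
u(T, C) = -6 + C (u(T, C) = (C + 6) - 12 = (6 + C) - 12 = -6 + C)
u(-1*6 + P, 10)*x(18) + 193 = (-6 + 10)*(-4) + 193 = 4*(-4) + 193 = -16 + 193 = 177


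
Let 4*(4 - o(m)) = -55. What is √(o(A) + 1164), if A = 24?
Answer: √4727/2 ≈ 34.377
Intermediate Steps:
o(m) = 71/4 (o(m) = 4 - ¼*(-55) = 4 + 55/4 = 71/4)
√(o(A) + 1164) = √(71/4 + 1164) = √(4727/4) = √4727/2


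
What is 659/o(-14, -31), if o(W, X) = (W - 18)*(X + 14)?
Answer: 659/544 ≈ 1.2114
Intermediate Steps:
o(W, X) = (-18 + W)*(14 + X)
659/o(-14, -31) = 659/(-252 - 18*(-31) + 14*(-14) - 14*(-31)) = 659/(-252 + 558 - 196 + 434) = 659/544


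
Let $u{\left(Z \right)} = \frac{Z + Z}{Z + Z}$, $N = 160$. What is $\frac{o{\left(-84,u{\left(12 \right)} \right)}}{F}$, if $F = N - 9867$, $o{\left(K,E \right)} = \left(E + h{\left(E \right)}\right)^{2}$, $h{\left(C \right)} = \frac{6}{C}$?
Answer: $- \frac{49}{9707} \approx -0.0050479$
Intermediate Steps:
$u{\left(Z \right)} = 1$ ($u{\left(Z \right)} = \frac{2 Z}{2 Z} = 2 Z \frac{1}{2 Z} = 1$)
$o{\left(K,E \right)} = \left(E + \frac{6}{E}\right)^{2}$
$F = -9707$ ($F = 160 - 9867 = -9707$)
$\frac{o{\left(-84,u{\left(12 \right)} \right)}}{F} = \frac{1^{-2} \left(6 + 1^{2}\right)^{2}}{-9707} = 1 \left(6 + 1\right)^{2} \left(- \frac{1}{9707}\right) = 1 \cdot 7^{2} \left(- \frac{1}{9707}\right) = 1 \cdot 49 \left(- \frac{1}{9707}\right) = 49 \left(- \frac{1}{9707}\right) = - \frac{49}{9707}$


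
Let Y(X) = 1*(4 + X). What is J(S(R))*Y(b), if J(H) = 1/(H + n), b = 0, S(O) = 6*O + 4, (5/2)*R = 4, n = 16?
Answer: 5/37 ≈ 0.13514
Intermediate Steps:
R = 8/5 (R = (⅖)*4 = 8/5 ≈ 1.6000)
S(O) = 4 + 6*O
Y(X) = 4 + X
J(H) = 1/(16 + H) (J(H) = 1/(H + 16) = 1/(16 + H))
J(S(R))*Y(b) = (4 + 0)/(16 + (4 + 6*(8/5))) = 4/(16 + (4 + 48/5)) = 4/(16 + 68/5) = 4/(148/5) = (5/148)*4 = 5/37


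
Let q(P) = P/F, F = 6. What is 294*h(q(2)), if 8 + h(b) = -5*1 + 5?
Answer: -2352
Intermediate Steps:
q(P) = P/6
h(b) = -8 (h(b) = -8 + (-5*1 + 5) = -8 + (-5 + 5) = -8 + 0 = -8)
294*h(q(2)) = 294*(-8) = -2352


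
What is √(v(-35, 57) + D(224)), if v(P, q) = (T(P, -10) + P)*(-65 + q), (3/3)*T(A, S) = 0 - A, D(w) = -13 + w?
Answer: √211 ≈ 14.526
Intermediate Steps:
T(A, S) = -A (T(A, S) = 0 - A = -A)
v(P, q) = 0 (v(P, q) = (-P + P)*(-65 + q) = 0*(-65 + q) = 0)
√(v(-35, 57) + D(224)) = √(0 + (-13 + 224)) = √(0 + 211) = √211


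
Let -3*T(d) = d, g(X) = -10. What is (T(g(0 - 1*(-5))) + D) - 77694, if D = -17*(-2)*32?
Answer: -229808/3 ≈ -76603.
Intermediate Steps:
T(d) = -d/3
D = 1088 (D = 34*32 = 1088)
(T(g(0 - 1*(-5))) + D) - 77694 = (-1/3*(-10) + 1088) - 77694 = (10/3 + 1088) - 77694 = 3274/3 - 77694 = -229808/3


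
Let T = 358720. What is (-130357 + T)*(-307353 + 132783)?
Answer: -39865328910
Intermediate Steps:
(-130357 + T)*(-307353 + 132783) = (-130357 + 358720)*(-307353 + 132783) = 228363*(-174570) = -39865328910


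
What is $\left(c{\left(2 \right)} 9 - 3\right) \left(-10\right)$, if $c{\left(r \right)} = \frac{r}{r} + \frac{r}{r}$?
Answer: $-150$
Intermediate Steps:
$c{\left(r \right)} = 2$ ($c{\left(r \right)} = 1 + 1 = 2$)
$\left(c{\left(2 \right)} 9 - 3\right) \left(-10\right) = \left(2 \cdot 9 - 3\right) \left(-10\right) = \left(18 - 3\right) \left(-10\right) = 15 \left(-10\right) = -150$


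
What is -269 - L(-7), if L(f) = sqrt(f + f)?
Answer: -269 - I*sqrt(14) ≈ -269.0 - 3.7417*I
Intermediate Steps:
L(f) = sqrt(2)*sqrt(f) (L(f) = sqrt(2*f) = sqrt(2)*sqrt(f))
-269 - L(-7) = -269 - sqrt(2)*sqrt(-7) = -269 - sqrt(2)*I*sqrt(7) = -269 - I*sqrt(14)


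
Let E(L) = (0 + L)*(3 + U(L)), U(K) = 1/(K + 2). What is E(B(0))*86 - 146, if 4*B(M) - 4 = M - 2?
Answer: 1/5 ≈ 0.20000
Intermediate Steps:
B(M) = 1/2 + M/4 (B(M) = 1 + (M - 2)/4 = 1 + (-2 + M)/4 = 1 + (-1/2 + M/4) = 1/2 + M/4)
U(K) = 1/(2 + K)
E(L) = L*(3 + 1/(2 + L)) (E(L) = (0 + L)*(3 + 1/(2 + L)) = L*(3 + 1/(2 + L)))
E(B(0))*86 - 146 = ((1/2 + (1/4)*0)*(7 + 3*(1/2 + (1/4)*0))/(2 + (1/2 + (1/4)*0)))*86 - 146 = ((1/2 + 0)*(7 + 3*(1/2 + 0))/(2 + (1/2 + 0)))*86 - 146 = ((7 + 3*(1/2))/(2*(2 + 1/2)))*86 - 146 = ((7 + 3/2)/(2*(5/2)))*86 - 146 = ((1/2)*(2/5)*(17/2))*86 - 146 = (17/10)*86 - 146 = 731/5 - 146 = 1/5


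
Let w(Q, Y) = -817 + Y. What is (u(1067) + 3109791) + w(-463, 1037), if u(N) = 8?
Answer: 3110019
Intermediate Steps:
(u(1067) + 3109791) + w(-463, 1037) = (8 + 3109791) + (-817 + 1037) = 3109799 + 220 = 3110019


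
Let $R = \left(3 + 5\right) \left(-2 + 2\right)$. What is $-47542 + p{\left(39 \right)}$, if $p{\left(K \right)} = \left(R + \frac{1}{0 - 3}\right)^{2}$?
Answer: $- \frac{427877}{9} \approx -47542.0$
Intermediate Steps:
$R = 0$ ($R = 8 \cdot 0 = 0$)
$p{\left(K \right)} = \frac{1}{9}$ ($p{\left(K \right)} = \left(0 + \frac{1}{0 - 3}\right)^{2} = \left(0 + \frac{1}{-3}\right)^{2} = \left(0 - \frac{1}{3}\right)^{2} = \left(- \frac{1}{3}\right)^{2} = \frac{1}{9}$)
$-47542 + p{\left(39 \right)} = -47542 + \frac{1}{9} = - \frac{427877}{9}$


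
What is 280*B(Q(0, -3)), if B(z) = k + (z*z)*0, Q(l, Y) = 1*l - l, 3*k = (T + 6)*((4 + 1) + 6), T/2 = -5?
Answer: -12320/3 ≈ -4106.7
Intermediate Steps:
T = -10 (T = 2*(-5) = -10)
k = -44/3 (k = ((-10 + 6)*((4 + 1) + 6))/3 = (-4*(5 + 6))/3 = (-4*11)/3 = (1/3)*(-44) = -44/3 ≈ -14.667)
Q(l, Y) = 0 (Q(l, Y) = l - l = 0)
B(z) = -44/3 (B(z) = -44/3 + (z*z)*0 = -44/3 + z**2*0 = -44/3 + 0 = -44/3)
280*B(Q(0, -3)) = 280*(-44/3) = -12320/3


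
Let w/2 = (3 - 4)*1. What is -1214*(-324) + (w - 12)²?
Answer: 393532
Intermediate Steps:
w = -2 (w = 2*((3 - 4)*1) = 2*(-1*1) = 2*(-1) = -2)
-1214*(-324) + (w - 12)² = -1214*(-324) + (-2 - 12)² = 393336 + (-14)² = 393336 + 196 = 393532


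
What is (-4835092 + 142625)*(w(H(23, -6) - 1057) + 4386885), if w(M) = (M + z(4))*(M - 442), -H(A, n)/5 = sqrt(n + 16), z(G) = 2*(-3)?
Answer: -28063636751124 - 60110502270*sqrt(10) ≈ -2.8254e+13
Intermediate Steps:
z(G) = -6
H(A, n) = -5*sqrt(16 + n) (H(A, n) = -5*sqrt(n + 16) = -5*sqrt(16 + n))
w(M) = (-442 + M)*(-6 + M) (w(M) = (M - 6)*(M - 442) = (-6 + M)*(-442 + M) = (-442 + M)*(-6 + M))
(-4835092 + 142625)*(w(H(23, -6) - 1057) + 4386885) = (-4835092 + 142625)*((2652 + (-5*sqrt(16 - 6) - 1057)**2 - 448*(-5*sqrt(16 - 6) - 1057)) + 4386885) = -4692467*((2652 + (-5*sqrt(10) - 1057)**2 - 448*(-5*sqrt(10) - 1057)) + 4386885) = -4692467*((2652 + (-1057 - 5*sqrt(10))**2 - 448*(-1057 - 5*sqrt(10))) + 4386885) = -4692467*((2652 + (-1057 - 5*sqrt(10))**2 + (473536 + 2240*sqrt(10))) + 4386885) = -4692467*((476188 + (-1057 - 5*sqrt(10))**2 + 2240*sqrt(10)) + 4386885) = -4692467*(4863073 + (-1057 - 5*sqrt(10))**2 + 2240*sqrt(10)) = -22819809571091 - 10511126080*sqrt(10) - 4692467*(-1057 - 5*sqrt(10))**2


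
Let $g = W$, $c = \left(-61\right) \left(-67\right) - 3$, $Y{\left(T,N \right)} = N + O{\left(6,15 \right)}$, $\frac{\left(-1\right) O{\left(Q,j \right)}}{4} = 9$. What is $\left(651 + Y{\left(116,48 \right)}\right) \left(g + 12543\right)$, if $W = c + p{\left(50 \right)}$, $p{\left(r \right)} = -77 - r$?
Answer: $10939500$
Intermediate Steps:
$O{\left(Q,j \right)} = -36$ ($O{\left(Q,j \right)} = \left(-4\right) 9 = -36$)
$Y{\left(T,N \right)} = -36 + N$ ($Y{\left(T,N \right)} = N - 36 = -36 + N$)
$c = 4084$ ($c = 4087 - 3 = 4084$)
$W = 3957$ ($W = 4084 - 127 = 3957$)
$g = 3957$
$\left(651 + Y{\left(116,48 \right)}\right) \left(g + 12543\right) = \left(651 + \left(-36 + 48\right)\right) \left(3957 + 12543\right) = \left(651 + 12\right) 16500 = 663 \cdot 16500 = 10939500$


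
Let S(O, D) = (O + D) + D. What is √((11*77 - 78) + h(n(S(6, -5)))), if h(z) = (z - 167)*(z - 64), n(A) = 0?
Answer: 3*√1273 ≈ 107.04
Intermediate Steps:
S(O, D) = O + 2*D (S(O, D) = (D + O) + D = O + 2*D)
h(z) = (-167 + z)*(-64 + z)
√((11*77 - 78) + h(n(S(6, -5)))) = √((11*77 - 78) + (10688 + 0² - 231*0)) = √((847 - 78) + (10688 + 0 + 0)) = √(769 + 10688) = √11457 = 3*√1273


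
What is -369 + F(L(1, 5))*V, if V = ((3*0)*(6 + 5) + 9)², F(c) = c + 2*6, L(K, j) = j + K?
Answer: 1089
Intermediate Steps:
L(K, j) = K + j
F(c) = 12 + c (F(c) = c + 12 = 12 + c)
V = 81 (V = (0*11 + 9)² = (0 + 9)² = 9² = 81)
-369 + F(L(1, 5))*V = -369 + (12 + (1 + 5))*81 = -369 + (12 + 6)*81 = -369 + 18*81 = -369 + 1458 = 1089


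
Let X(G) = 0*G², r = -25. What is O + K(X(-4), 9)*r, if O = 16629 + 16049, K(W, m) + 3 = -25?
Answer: 33378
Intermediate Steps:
X(G) = 0
K(W, m) = -28 (K(W, m) = -3 - 25 = -28)
O = 32678
O + K(X(-4), 9)*r = 32678 - 28*(-25) = 32678 + 700 = 33378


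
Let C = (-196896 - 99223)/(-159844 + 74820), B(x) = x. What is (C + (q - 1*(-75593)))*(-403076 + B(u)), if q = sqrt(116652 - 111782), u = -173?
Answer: -2591889137775399/85024 - 403249*sqrt(4870) ≈ -3.0512e+10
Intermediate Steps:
q = sqrt(4870) ≈ 69.785
C = 296119/85024 (C = -296119/(-85024) = -296119*(-1/85024) = 296119/85024 ≈ 3.4828)
(C + (q - 1*(-75593)))*(-403076 + B(u)) = (296119/85024 + (sqrt(4870) - 1*(-75593)))*(-403076 - 173) = (296119/85024 + (sqrt(4870) + 75593))*(-403249) = (296119/85024 + (75593 + sqrt(4870)))*(-403249) = (6427515351/85024 + sqrt(4870))*(-403249) = -2591889137775399/85024 - 403249*sqrt(4870)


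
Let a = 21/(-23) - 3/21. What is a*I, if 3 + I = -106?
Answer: 18530/161 ≈ 115.09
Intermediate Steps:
I = -109 (I = -3 - 106 = -109)
a = -170/161 (a = 21*(-1/23) - 3*1/21 = -21/23 - ⅐ = -170/161 ≈ -1.0559)
a*I = -170/161*(-109) = 18530/161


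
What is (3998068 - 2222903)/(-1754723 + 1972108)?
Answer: 50719/6211 ≈ 8.1660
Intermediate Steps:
(3998068 - 2222903)/(-1754723 + 1972108) = 1775165/217385 = 1775165*(1/217385) = 50719/6211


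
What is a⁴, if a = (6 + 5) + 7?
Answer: 104976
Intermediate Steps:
a = 18 (a = 11 + 7 = 18)
a⁴ = 18⁴ = 104976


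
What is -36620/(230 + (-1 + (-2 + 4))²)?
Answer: -36620/231 ≈ -158.53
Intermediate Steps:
-36620/(230 + (-1 + (-2 + 4))²) = -36620/(230 + (-1 + 2)²) = -36620/(230 + 1²) = -36620/(230 + 1) = -36620/231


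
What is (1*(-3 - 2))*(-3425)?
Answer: 17125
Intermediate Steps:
(1*(-3 - 2))*(-3425) = (1*(-5))*(-3425) = -5*(-3425) = 17125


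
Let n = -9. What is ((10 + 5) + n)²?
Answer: 36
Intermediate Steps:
((10 + 5) + n)² = ((10 + 5) - 9)² = (15 - 9)² = 6² = 36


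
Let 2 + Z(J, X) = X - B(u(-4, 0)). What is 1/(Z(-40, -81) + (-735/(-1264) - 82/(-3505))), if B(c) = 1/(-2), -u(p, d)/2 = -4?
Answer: -4430320/362821577 ≈ -0.012211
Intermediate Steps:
u(p, d) = 8 (u(p, d) = -2*(-4) = 8)
B(c) = -1/2
Z(J, X) = -3/2 + X (Z(J, X) = -2 + (X - 1*(-1/2)) = -2 + (X + 1/2) = -2 + (1/2 + X) = -3/2 + X)
1/(Z(-40, -81) + (-735/(-1264) - 82/(-3505))) = 1/((-3/2 - 81) + (-735/(-1264) - 82/(-3505))) = 1/(-165/2 + (-735*(-1/1264) - 82*(-1/3505))) = 1/(-165/2 + (735/1264 + 82/3505)) = 1/(-165/2 + 2679823/4430320) = 1/(-362821577/4430320) = -4430320/362821577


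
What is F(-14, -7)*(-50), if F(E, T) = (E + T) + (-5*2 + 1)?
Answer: 1500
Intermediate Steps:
F(E, T) = -9 + E + T (F(E, T) = (E + T) + (-10 + 1) = (E + T) - 9 = -9 + E + T)
F(-14, -7)*(-50) = (-9 - 14 - 7)*(-50) = -30*(-50) = 1500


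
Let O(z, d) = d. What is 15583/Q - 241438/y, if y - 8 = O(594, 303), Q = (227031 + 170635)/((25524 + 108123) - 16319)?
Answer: 236298263978/61837063 ≈ 3821.3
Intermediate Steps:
Q = 198833/58664 (Q = 397666/(133647 - 16319) = 397666/117328 = 397666*(1/117328) = 198833/58664 ≈ 3.3894)
y = 311 (y = 8 + 303 = 311)
15583/Q - 241438/y = 15583/(198833/58664) - 241438/311 = 15583*(58664/198833) - 241438*1/311 = 914161112/198833 - 241438/311 = 236298263978/61837063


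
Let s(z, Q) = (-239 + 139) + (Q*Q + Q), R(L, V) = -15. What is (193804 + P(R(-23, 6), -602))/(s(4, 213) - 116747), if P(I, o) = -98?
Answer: -193706/71265 ≈ -2.7181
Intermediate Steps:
s(z, Q) = -100 + Q + Q² (s(z, Q) = -100 + (Q² + Q) = -100 + (Q + Q²) = -100 + Q + Q²)
(193804 + P(R(-23, 6), -602))/(s(4, 213) - 116747) = (193804 - 98)/((-100 + 213 + 213²) - 116747) = 193706/((-100 + 213 + 45369) - 116747) = 193706/(45482 - 116747) = 193706/(-71265) = 193706*(-1/71265) = -193706/71265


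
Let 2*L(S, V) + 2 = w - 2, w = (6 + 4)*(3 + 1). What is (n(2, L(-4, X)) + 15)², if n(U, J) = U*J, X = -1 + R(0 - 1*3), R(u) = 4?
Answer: 2601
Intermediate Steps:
w = 40 (w = 10*4 = 40)
X = 3 (X = -1 + 4 = 3)
L(S, V) = 18 (L(S, V) = -1 + (40 - 2)/2 = -1 + (½)*38 = -1 + 19 = 18)
n(U, J) = J*U
(n(2, L(-4, X)) + 15)² = (18*2 + 15)² = (36 + 15)² = 51² = 2601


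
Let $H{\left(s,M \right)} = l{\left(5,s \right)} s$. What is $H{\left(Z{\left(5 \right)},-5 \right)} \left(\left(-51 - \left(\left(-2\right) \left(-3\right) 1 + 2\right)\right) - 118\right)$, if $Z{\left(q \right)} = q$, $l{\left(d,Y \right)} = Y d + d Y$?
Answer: $-44250$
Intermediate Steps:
$l{\left(d,Y \right)} = 2 Y d$ ($l{\left(d,Y \right)} = Y d + Y d = 2 Y d$)
$H{\left(s,M \right)} = 10 s^{2}$ ($H{\left(s,M \right)} = 2 s 5 s = 10 s s = 10 s^{2}$)
$H{\left(Z{\left(5 \right)},-5 \right)} \left(\left(-51 - \left(\left(-2\right) \left(-3\right) 1 + 2\right)\right) - 118\right) = 10 \cdot 5^{2} \left(\left(-51 - \left(\left(-2\right) \left(-3\right) 1 + 2\right)\right) - 118\right) = 10 \cdot 25 \left(\left(-51 - \left(6 \cdot 1 + 2\right)\right) - 118\right) = 250 \left(\left(-51 - \left(6 + 2\right)\right) - 118\right) = 250 \left(\left(-51 - 8\right) - 118\right) = 250 \left(-59 - 118\right) = 250 \left(-177\right) = -44250$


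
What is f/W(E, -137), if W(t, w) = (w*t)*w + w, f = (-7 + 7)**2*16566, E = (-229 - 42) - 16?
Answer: 0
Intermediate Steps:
E = -287 (E = -271 - 16 = -287)
f = 0 (f = 0**2*16566 = 0*16566 = 0)
W(t, w) = w + t*w**2 (W(t, w) = (t*w)*w + w = t*w**2 + w = w + t*w**2)
f/W(E, -137) = 0/((-137*(1 - 287*(-137)))) = 0/((-137*(1 + 39319))) = 0/((-137*39320)) = 0/(-5386840) = 0*(-1/5386840) = 0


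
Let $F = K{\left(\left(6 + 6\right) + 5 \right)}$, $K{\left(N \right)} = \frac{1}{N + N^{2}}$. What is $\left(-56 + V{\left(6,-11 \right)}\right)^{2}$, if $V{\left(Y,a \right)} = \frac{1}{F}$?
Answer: $62500$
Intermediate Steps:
$F = \frac{1}{306}$ ($F = \frac{1}{\left(\left(6 + 6\right) + 5\right) \left(1 + \left(\left(6 + 6\right) + 5\right)\right)} = \frac{1}{\left(12 + 5\right) \left(1 + \left(12 + 5\right)\right)} = \frac{1}{17 \left(1 + 17\right)} = \frac{1}{17 \cdot 18} = \frac{1}{17} \cdot \frac{1}{18} = \frac{1}{306} \approx 0.003268$)
$V{\left(Y,a \right)} = 306$ ($V{\left(Y,a \right)} = \frac{1}{\frac{1}{306}} = 306$)
$\left(-56 + V{\left(6,-11 \right)}\right)^{2} = \left(-56 + 306\right)^{2} = 250^{2} = 62500$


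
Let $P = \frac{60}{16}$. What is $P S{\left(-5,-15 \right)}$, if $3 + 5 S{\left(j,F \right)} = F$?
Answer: $- \frac{27}{2} \approx -13.5$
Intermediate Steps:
$S{\left(j,F \right)} = - \frac{3}{5} + \frac{F}{5}$
$P = \frac{15}{4}$ ($P = 60 \cdot \frac{1}{16} = \frac{15}{4} \approx 3.75$)
$P S{\left(-5,-15 \right)} = \frac{15 \left(- \frac{3}{5} + \frac{1}{5} \left(-15\right)\right)}{4} = \frac{15 \left(- \frac{3}{5} - 3\right)}{4} = \frac{15}{4} \left(- \frac{18}{5}\right) = - \frac{27}{2}$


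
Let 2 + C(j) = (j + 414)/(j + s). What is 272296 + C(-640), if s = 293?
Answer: 94486244/347 ≈ 2.7229e+5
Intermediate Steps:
C(j) = -2 + (414 + j)/(293 + j) (C(j) = -2 + (j + 414)/(j + 293) = -2 + (414 + j)/(293 + j))
272296 + C(-640) = 272296 + (-172 - 1*(-640))/(293 - 640) = 272296 + (-172 + 640)/(-347) = 272296 - 1/347*468 = 272296 - 468/347 = 94486244/347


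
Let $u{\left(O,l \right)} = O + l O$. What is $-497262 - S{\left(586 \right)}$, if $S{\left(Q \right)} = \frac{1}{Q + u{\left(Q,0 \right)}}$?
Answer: $- \frac{582791065}{1172} \approx -4.9726 \cdot 10^{5}$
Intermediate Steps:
$u{\left(O,l \right)} = O + O l$
$S{\left(Q \right)} = \frac{1}{2 Q}$ ($S{\left(Q \right)} = \frac{1}{Q + Q \left(1 + 0\right)} = \frac{1}{Q + Q 1} = \frac{1}{Q + Q} = \frac{1}{2 Q}$)
$-497262 - S{\left(586 \right)} = -497262 - \frac{1}{2 \cdot 586} = -497262 - \frac{1}{2} \cdot \frac{1}{586} = -497262 - \frac{1}{1172} = - \frac{582791065}{1172}$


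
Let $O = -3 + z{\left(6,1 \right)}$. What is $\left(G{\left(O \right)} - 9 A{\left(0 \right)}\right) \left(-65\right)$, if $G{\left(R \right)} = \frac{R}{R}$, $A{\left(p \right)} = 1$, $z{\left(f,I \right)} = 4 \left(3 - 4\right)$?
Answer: $520$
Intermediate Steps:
$z{\left(f,I \right)} = -4$ ($z{\left(f,I \right)} = 4 \left(-1\right) = -4$)
$O = -7$ ($O = -3 - 4 = -7$)
$G{\left(R \right)} = 1$
$\left(G{\left(O \right)} - 9 A{\left(0 \right)}\right) \left(-65\right) = \left(1 + \left(\left(-9\right) 1 + 0\right)\right) \left(-65\right) = \left(1 + \left(-9 + 0\right)\right) \left(-65\right) = \left(1 - 9\right) \left(-65\right) = \left(-8\right) \left(-65\right) = 520$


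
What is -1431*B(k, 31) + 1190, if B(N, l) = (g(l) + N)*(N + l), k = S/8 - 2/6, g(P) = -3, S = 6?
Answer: 1877273/16 ≈ 1.1733e+5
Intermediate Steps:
k = 5/12 (k = 6/8 - 2/6 = 6*(⅛) - 2*⅙ = ¾ - ⅓ = 5/12 ≈ 0.41667)
B(N, l) = (-3 + N)*(N + l)
-1431*B(k, 31) + 1190 = -1431*((5/12)² - 3*5/12 - 3*31 + (5/12)*31) + 1190 = -1431*(25/144 - 5/4 - 93 + 155/12) + 1190 = -1431*(-11687/144) + 1190 = 1858233/16 + 1190 = 1877273/16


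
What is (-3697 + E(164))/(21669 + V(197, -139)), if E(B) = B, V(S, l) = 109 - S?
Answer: -3533/21581 ≈ -0.16371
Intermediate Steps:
(-3697 + E(164))/(21669 + V(197, -139)) = (-3697 + 164)/(21669 + (109 - 1*197)) = -3533/(21669 + (109 - 197)) = -3533/(21669 - 88) = -3533/21581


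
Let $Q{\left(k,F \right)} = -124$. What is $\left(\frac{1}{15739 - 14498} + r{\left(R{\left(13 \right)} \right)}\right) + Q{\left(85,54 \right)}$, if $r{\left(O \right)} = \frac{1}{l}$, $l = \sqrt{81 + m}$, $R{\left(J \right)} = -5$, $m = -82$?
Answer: $- \frac{153883}{1241} - i \approx -124.0 - 1.0 i$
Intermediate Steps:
$l = i$ ($l = \sqrt{81 - 82} = \sqrt{-1} = i \approx 1.0 i$)
$r{\left(O \right)} = - i$ ($r{\left(O \right)} = \frac{1}{i} = - i$)
$\left(\frac{1}{15739 - 14498} + r{\left(R{\left(13 \right)} \right)}\right) + Q{\left(85,54 \right)} = \left(\frac{1}{15739 - 14498} - i\right) - 124 = \left(\frac{1}{1241} - i\right) - 124 = - \frac{153883}{1241} - i$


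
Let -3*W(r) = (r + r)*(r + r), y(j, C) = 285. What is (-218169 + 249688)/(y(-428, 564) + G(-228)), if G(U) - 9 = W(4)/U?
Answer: 5389749/50290 ≈ 107.17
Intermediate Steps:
W(r) = -4*r²/3 (W(r) = -(r + r)*(r + r)/3 = -2*r*2*r/3 = -4*r²/3)
G(U) = 9 - 64/(3*U) (G(U) = 9 + (-4/3*4²)/U = 9 + (-4/3*16)/U = 9 - 64/(3*U))
(-218169 + 249688)/(y(-428, 564) + G(-228)) = (-218169 + 249688)/(285 + (9 - 64/3/(-228))) = 31519/(285 + (9 - 64/3*(-1/228))) = 31519/(285 + (9 + 16/171)) = 31519/(285 + 1555/171) = 31519/(50290/171) = 31519*(171/50290) = 5389749/50290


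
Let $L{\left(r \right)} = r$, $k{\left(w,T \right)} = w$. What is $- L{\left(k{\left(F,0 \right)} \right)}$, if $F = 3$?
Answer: $-3$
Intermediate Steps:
$- L{\left(k{\left(F,0 \right)} \right)} = \left(-1\right) 3 = -3$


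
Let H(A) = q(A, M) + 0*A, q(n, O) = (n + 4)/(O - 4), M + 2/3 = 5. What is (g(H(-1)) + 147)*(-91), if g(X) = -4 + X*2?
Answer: -14651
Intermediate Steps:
M = 13/3 (M = -2/3 + 5 = 13/3 ≈ 4.3333)
q(n, O) = (4 + n)/(-4 + O)
H(A) = 12 + 3*A (H(A) = (4 + A)/(-4 + 13/3) + 0*A = (4 + A)/(1/3) + 0 = 3*(4 + A) + 0 = (12 + 3*A) + 0 = 12 + 3*A)
g(X) = -4 + 2*X
(g(H(-1)) + 147)*(-91) = ((-4 + 2*(12 + 3*(-1))) + 147)*(-91) = ((-4 + 2*(12 - 3)) + 147)*(-91) = ((-4 + 2*9) + 147)*(-91) = ((-4 + 18) + 147)*(-91) = (14 + 147)*(-91) = 161*(-91) = -14651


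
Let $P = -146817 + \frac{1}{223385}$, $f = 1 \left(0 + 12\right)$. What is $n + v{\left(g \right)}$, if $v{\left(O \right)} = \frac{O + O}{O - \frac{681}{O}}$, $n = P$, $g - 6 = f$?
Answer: $- \frac{3902857400896}{26582815} \approx -1.4682 \cdot 10^{5}$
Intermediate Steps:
$f = 12$ ($f = 1 \cdot 12 = 12$)
$g = 18$ ($g = 6 + 12 = 18$)
$P = - \frac{32796715544}{223385}$ ($P = -146817 + \frac{1}{223385} = - \frac{32796715544}{223385} \approx -1.4682 \cdot 10^{5}$)
$n = - \frac{32796715544}{223385} \approx -1.4682 \cdot 10^{5}$
$v{\left(O \right)} = \frac{2 O}{O - \frac{681}{O}}$
$n + v{\left(g \right)} = - \frac{32796715544}{223385} + \frac{2 \cdot 18^{2}}{-681 + 18^{2}} = - \frac{32796715544}{223385} + 2 \cdot 324 \frac{1}{-681 + 324} = - \frac{32796715544}{223385} + 2 \cdot 324 \frac{1}{-357} = - \frac{32796715544}{223385} + 2 \cdot 324 \left(- \frac{1}{357}\right) = - \frac{32796715544}{223385} - \frac{216}{119} = - \frac{3902857400896}{26582815}$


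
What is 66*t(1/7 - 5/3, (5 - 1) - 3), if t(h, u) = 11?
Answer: 726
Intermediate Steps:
66*t(1/7 - 5/3, (5 - 1) - 3) = 66*11 = 726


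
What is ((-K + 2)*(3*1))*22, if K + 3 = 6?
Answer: -66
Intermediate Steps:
K = 3 (K = -3 + 6 = 3)
((-K + 2)*(3*1))*22 = ((-1*3 + 2)*(3*1))*22 = ((-3 + 2)*3)*22 = -1*3*22 = -3*22 = -66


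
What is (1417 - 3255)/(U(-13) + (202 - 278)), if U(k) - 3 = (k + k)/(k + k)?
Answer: 919/36 ≈ 25.528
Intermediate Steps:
U(k) = 4 (U(k) = 3 + (k + k)/(k + k) = 3 + (2*k)/((2*k)) = 3 + (2*k)*(1/(2*k)) = 3 + 1 = 4)
(1417 - 3255)/(U(-13) + (202 - 278)) = (1417 - 3255)/(4 + (202 - 278)) = -1838/(4 - 76) = -1838/(-72) = -1838*(-1/72) = 919/36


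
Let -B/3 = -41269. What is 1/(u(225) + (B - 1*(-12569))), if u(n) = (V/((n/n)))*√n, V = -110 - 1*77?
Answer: 1/133571 ≈ 7.4867e-6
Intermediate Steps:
V = -187 (V = -110 - 77 = -187)
u(n) = -187*√n (u(n) = (-187/(n/n))*√n = (-187/1)*√n = (-187*1)*√n = -187*√n)
B = 123807 (B = -3*(-41269) = 123807)
1/(u(225) + (B - 1*(-12569))) = 1/(-187*√225 + (123807 - 1*(-12569))) = 1/(-187*15 + (123807 + 12569)) = 1/(-2805 + 136376) = 1/133571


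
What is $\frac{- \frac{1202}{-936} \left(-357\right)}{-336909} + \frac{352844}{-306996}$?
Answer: $- \frac{1543562478971}{1344586299732} \approx -1.148$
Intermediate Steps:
$\frac{- \frac{1202}{-936} \left(-357\right)}{-336909} + \frac{352844}{-306996} = \left(-1202\right) \left(- \frac{1}{936}\right) \left(-357\right) \left(- \frac{1}{336909}\right) + 352844 \left(- \frac{1}{306996}\right) = \frac{601}{468} \left(-357\right) \left(- \frac{1}{336909}\right) - \frac{88211}{76749} = \left(- \frac{71519}{156}\right) \left(- \frac{1}{336909}\right) - \frac{88211}{76749} = \frac{71519}{52557804} - \frac{88211}{76749} = - \frac{1543562478971}{1344586299732}$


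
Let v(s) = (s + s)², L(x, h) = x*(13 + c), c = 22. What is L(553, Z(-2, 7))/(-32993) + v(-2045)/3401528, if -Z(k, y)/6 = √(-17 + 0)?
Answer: 121518407215/28056653326 ≈ 4.3312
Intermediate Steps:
Z(k, y) = -6*I*√17 (Z(k, y) = -6*√(-17 + 0) = -6*I*√17)
L(x, h) = 35*x (L(x, h) = x*(13 + 22) = x*35 = 35*x)
v(s) = 4*s² (v(s) = (2*s)² = 4*s²)
L(553, Z(-2, 7))/(-32993) + v(-2045)/3401528 = (35*553)/(-32993) + (4*(-2045)²)/3401528 = 19355*(-1/32993) + (4*4182025)*(1/3401528) = -19355/32993 + 16728100*(1/3401528) = -19355/32993 + 4182025/850382 = 121518407215/28056653326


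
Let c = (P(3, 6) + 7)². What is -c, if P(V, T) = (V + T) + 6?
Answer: -484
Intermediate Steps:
P(V, T) = 6 + T + V (P(V, T) = (T + V) + 6 = 6 + T + V)
c = 484 (c = ((6 + 6 + 3) + 7)² = (15 + 7)² = 22² = 484)
-c = -1*484 = -484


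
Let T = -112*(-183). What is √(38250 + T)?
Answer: √58746 ≈ 242.38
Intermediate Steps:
T = 20496
√(38250 + T) = √(38250 + 20496) = √58746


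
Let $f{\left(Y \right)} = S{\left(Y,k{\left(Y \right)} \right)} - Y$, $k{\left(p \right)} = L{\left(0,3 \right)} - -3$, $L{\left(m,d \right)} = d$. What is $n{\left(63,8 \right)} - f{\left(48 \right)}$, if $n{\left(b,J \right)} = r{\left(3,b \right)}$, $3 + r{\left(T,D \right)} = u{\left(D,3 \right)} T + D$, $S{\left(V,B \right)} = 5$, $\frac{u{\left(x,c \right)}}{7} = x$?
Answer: $1426$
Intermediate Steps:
$u{\left(x,c \right)} = 7 x$
$k{\left(p \right)} = 6$ ($k{\left(p \right)} = 3 - -3 = 3 + 3 = 6$)
$r{\left(T,D \right)} = -3 + D + 7 D T$ ($r{\left(T,D \right)} = -3 + \left(7 D T + D\right) = -3 + \left(D + 7 D T\right) = -3 + D + 7 D T$)
$n{\left(b,J \right)} = -3 + 22 b$ ($n{\left(b,J \right)} = -3 + b + 7 b 3 = -3 + b + 21 b = -3 + 22 b$)
$f{\left(Y \right)} = 5 - Y$
$n{\left(63,8 \right)} - f{\left(48 \right)} = \left(-3 + 22 \cdot 63\right) - \left(5 - 48\right) = \left(-3 + 1386\right) - \left(5 - 48\right) = 1383 - -43 = 1383 + 43 = 1426$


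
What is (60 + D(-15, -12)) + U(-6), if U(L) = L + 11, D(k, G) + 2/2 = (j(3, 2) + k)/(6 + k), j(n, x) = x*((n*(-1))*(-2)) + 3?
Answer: 64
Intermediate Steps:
j(n, x) = 3 + 2*n*x (j(n, x) = x*(-n*(-2)) + 3 = x*(2*n) + 3 = 2*n*x + 3 = 3 + 2*n*x)
D(k, G) = -1 + (15 + k)/(6 + k) (D(k, G) = -1 + ((3 + 2*3*2) + k)/(6 + k) = -1 + ((3 + 12) + k)/(6 + k) = -1 + (15 + k)/(6 + k))
U(L) = 11 + L
(60 + D(-15, -12)) + U(-6) = (60 + 9/(6 - 15)) + (11 - 6) = (60 + 9/(-9)) + 5 = (60 + 9*(-1/9)) + 5 = (60 - 1) + 5 = 59 + 5 = 64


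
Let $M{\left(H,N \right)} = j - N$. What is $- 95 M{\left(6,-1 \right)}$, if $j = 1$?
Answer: $-190$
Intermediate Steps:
$M{\left(H,N \right)} = 1 - N$
$- 95 M{\left(6,-1 \right)} = - 95 \left(1 - -1\right) = - 95 \left(1 + 1\right) = \left(-95\right) 2 = -190$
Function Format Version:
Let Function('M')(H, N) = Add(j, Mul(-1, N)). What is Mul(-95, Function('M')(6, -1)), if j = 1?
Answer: -190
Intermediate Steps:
Function('M')(H, N) = Add(1, Mul(-1, N))
Mul(-95, Function('M')(6, -1)) = Mul(-95, Add(1, Mul(-1, -1))) = Mul(-95, Add(1, 1)) = Mul(-95, 2) = -190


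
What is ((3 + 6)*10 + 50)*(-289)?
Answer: -40460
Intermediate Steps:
((3 + 6)*10 + 50)*(-289) = (9*10 + 50)*(-289) = (90 + 50)*(-289) = 140*(-289) = -40460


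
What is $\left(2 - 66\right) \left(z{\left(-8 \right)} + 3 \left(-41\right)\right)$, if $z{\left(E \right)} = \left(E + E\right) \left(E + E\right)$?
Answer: $-8512$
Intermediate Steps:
$z{\left(E \right)} = 4 E^{2}$ ($z{\left(E \right)} = 2 E 2 E = 4 E^{2}$)
$\left(2 - 66\right) \left(z{\left(-8 \right)} + 3 \left(-41\right)\right) = \left(2 - 66\right) \left(4 \left(-8\right)^{2} + 3 \left(-41\right)\right) = - 64 \left(4 \cdot 64 - 123\right) = - 64 \left(256 - 123\right) = \left(-64\right) 133 = -8512$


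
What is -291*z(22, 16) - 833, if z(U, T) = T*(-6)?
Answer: 27103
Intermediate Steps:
z(U, T) = -6*T
-291*z(22, 16) - 833 = -(-1746)*16 - 833 = -291*(-96) - 833 = 27936 - 833 = 27103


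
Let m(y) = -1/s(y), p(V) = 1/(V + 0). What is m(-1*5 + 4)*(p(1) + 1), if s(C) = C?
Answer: 2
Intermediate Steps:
p(V) = 1/V
m(y) = -1/y
m(-1*5 + 4)*(p(1) + 1) = (-1/(-1*5 + 4))*(1/1 + 1) = (-1/(-5 + 4))*(1 + 1) = -1/(-1)*2 = -1*(-1)*2 = 1*2 = 2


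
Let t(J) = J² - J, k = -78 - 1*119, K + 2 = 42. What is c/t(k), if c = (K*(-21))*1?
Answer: -140/6501 ≈ -0.021535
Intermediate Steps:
K = 40 (K = -2 + 42 = 40)
c = -840 (c = (40*(-21))*1 = -840*1 = -840)
k = -197 (k = -78 - 119 = -197)
c/t(k) = -840*(-1/(197*(-1 - 197))) = -840/((-197*(-198))) = -840/39006 = -840*1/39006 = -140/6501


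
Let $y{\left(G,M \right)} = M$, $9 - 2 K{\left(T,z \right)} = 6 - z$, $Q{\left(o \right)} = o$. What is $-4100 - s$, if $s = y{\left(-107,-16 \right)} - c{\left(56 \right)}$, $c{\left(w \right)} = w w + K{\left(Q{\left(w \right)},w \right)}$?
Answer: $- \frac{1837}{2} \approx -918.5$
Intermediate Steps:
$K{\left(T,z \right)} = \frac{3}{2} + \frac{z}{2}$ ($K{\left(T,z \right)} = \frac{9}{2} - \frac{6 - z}{2} = \frac{9}{2} + \left(-3 + \frac{z}{2}\right) = \frac{3}{2} + \frac{z}{2}$)
$c{\left(w \right)} = \frac{3}{2} + w^{2} + \frac{w}{2}$ ($c{\left(w \right)} = w w + \left(\frac{3}{2} + \frac{w}{2}\right) = w^{2} + \left(\frac{3}{2} + \frac{w}{2}\right) = \frac{3}{2} + w^{2} + \frac{w}{2}$)
$s = - \frac{6363}{2}$ ($s = -16 - \left(\frac{3}{2} + 56^{2} + \frac{1}{2} \cdot 56\right) = -16 - \left(\frac{3}{2} + 3136 + 28\right) = -16 - \frac{6331}{2} = - \frac{6363}{2} \approx -3181.5$)
$-4100 - s = -4100 - - \frac{6363}{2} = -4100 + \frac{6363}{2} = - \frac{1837}{2}$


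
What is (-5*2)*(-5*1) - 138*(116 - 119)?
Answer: 464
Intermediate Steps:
(-5*2)*(-5*1) - 138*(116 - 119) = -10*(-5) - 138*(-3) = 50 + 414 = 464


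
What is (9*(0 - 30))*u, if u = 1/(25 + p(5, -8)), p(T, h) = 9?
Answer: -135/17 ≈ -7.9412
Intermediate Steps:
u = 1/34 (u = 1/(25 + 9) = 1/34 ≈ 0.029412)
(9*(0 - 30))*u = (9*(0 - 30))*(1/34) = (9*(-30))*(1/34) = -270*1/34 = -135/17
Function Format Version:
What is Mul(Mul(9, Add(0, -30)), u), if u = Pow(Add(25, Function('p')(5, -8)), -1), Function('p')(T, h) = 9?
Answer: Rational(-135, 17) ≈ -7.9412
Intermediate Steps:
u = Rational(1, 34) (u = Pow(Add(25, 9), -1) = Pow(34, -1) = Rational(1, 34) ≈ 0.029412)
Mul(Mul(9, Add(0, -30)), u) = Mul(Mul(9, Add(0, -30)), Rational(1, 34)) = Mul(Mul(9, -30), Rational(1, 34)) = Mul(-270, Rational(1, 34)) = Rational(-135, 17)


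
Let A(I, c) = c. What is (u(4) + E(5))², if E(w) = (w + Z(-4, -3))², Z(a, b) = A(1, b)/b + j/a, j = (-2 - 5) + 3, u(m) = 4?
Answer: 2809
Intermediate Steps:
j = -4 (j = -7 + 3 = -4)
Z(a, b) = 1 - 4/a (Z(a, b) = b/b - 4/a = 1 - 4/a)
E(w) = (2 + w)² (E(w) = (w + (-4 - 4)/(-4))² = (w - ¼*(-8))² = (w + 2)² = (2 + w)²)
(u(4) + E(5))² = (4 + (2 + 5)²)² = (4 + 7²)² = (4 + 49)² = 53² = 2809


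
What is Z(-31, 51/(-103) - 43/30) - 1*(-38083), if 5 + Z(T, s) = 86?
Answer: 38164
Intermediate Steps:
Z(T, s) = 81 (Z(T, s) = -5 + 86 = 81)
Z(-31, 51/(-103) - 43/30) - 1*(-38083) = 81 - 1*(-38083) = 81 + 38083 = 38164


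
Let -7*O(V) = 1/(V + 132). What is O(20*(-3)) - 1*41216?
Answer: -20772865/504 ≈ -41216.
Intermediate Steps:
O(V) = -1/(7*(132 + V)) (O(V) = -1/(7*(V + 132)) = -1/(7*(132 + V)))
O(20*(-3)) - 1*41216 = -1/(924 + 7*(20*(-3))) - 1*41216 = -1/(924 + 7*(-60)) - 41216 = -1/(924 - 420) - 41216 = -1/504 - 41216 = -20772865/504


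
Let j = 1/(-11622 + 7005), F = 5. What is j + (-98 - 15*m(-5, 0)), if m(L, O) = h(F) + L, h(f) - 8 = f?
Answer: -1006507/4617 ≈ -218.00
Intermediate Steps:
h(f) = 8 + f
m(L, O) = 13 + L (m(L, O) = (8 + 5) + L = 13 + L)
j = -1/4617 (j = 1/(-4617) = -1/4617 ≈ -0.00021659)
j + (-98 - 15*m(-5, 0)) = -1/4617 + (-98 - 15*(13 - 5)) = -1/4617 + (-98 - 15*8) = -1/4617 + (-98 - 120) = -1/4617 - 218 = -1006507/4617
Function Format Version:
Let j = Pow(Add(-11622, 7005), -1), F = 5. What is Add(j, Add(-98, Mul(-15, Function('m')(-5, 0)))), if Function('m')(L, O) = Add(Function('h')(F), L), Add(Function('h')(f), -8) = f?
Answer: Rational(-1006507, 4617) ≈ -218.00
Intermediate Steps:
Function('h')(f) = Add(8, f)
Function('m')(L, O) = Add(13, L) (Function('m')(L, O) = Add(Add(8, 5), L) = Add(13, L))
j = Rational(-1, 4617) (j = Pow(-4617, -1) = Rational(-1, 4617) ≈ -0.00021659)
Add(j, Add(-98, Mul(-15, Function('m')(-5, 0)))) = Add(Rational(-1, 4617), Add(-98, Mul(-15, Add(13, -5)))) = Add(Rational(-1, 4617), Add(-98, Mul(-15, 8))) = Add(Rational(-1, 4617), Add(-98, -120)) = Add(Rational(-1, 4617), -218) = Rational(-1006507, 4617)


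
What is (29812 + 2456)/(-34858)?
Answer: -16134/17429 ≈ -0.92570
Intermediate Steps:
(29812 + 2456)/(-34858) = 32268*(-1/34858) = -16134/17429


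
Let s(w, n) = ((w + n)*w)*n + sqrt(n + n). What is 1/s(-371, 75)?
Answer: 54908/452233269599 - sqrt(6)/13566998087970 ≈ 1.2142e-7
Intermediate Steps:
s(w, n) = sqrt(2)*sqrt(n) + n*w*(n + w) (s(w, n) = ((n + w)*w)*n + sqrt(2*n) = (w*(n + w))*n + sqrt(2)*sqrt(n) = n*w*(n + w) + sqrt(2)*sqrt(n) = sqrt(2)*sqrt(n) + n*w*(n + w))
1/s(-371, 75) = 1/(75*(-371)**2 - 371*75**2 + sqrt(2)*sqrt(75)) = 1/(75*137641 - 371*5625 + sqrt(2)*(5*sqrt(3))) = 1/(10323075 - 2086875 + 5*sqrt(6)) = 1/(8236200 + 5*sqrt(6))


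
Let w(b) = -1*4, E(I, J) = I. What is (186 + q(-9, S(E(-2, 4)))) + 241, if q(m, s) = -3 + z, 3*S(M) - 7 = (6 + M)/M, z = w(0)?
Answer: 420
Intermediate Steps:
w(b) = -4
z = -4
S(M) = 7/3 + (6 + M)/(3*M) (S(M) = 7/3 + ((6 + M)/M)/3 = 7/3 + (6 + M)/(3*M))
q(m, s) = -7 (q(m, s) = -3 - 4 = -7)
(186 + q(-9, S(E(-2, 4)))) + 241 = (186 - 7) + 241 = 179 + 241 = 420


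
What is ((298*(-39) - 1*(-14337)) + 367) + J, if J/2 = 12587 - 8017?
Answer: 12222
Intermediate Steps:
J = 9140 (J = 2*(12587 - 8017) = 2*4570 = 9140)
((298*(-39) - 1*(-14337)) + 367) + J = ((298*(-39) - 1*(-14337)) + 367) + 9140 = ((-11622 + 14337) + 367) + 9140 = (2715 + 367) + 9140 = 3082 + 9140 = 12222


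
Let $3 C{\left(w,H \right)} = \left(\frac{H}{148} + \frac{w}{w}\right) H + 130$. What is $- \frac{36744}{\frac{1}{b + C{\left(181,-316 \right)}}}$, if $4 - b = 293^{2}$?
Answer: $\frac{116487212824}{37} \approx 3.1483 \cdot 10^{9}$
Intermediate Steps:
$b = -85845$ ($b = 4 - 293^{2} = 4 - 85849 = -85845$)
$C{\left(w,H \right)} = \frac{130}{3} + \frac{H \left(1 + \frac{H}{148}\right)}{3}$ ($C{\left(w,H \right)} = \frac{\left(\frac{H}{148} + \frac{w}{w}\right) H + 130}{3} = \frac{\left(H \frac{1}{148} + 1\right) H + 130}{3} = \frac{\left(\frac{H}{148} + 1\right) H + 130}{3} = \frac{\left(1 + \frac{H}{148}\right) H + 130}{3} = \frac{H \left(1 + \frac{H}{148}\right) + 130}{3} = \frac{130 + H \left(1 + \frac{H}{148}\right)}{3} = \frac{130}{3} + \frac{H \left(1 + \frac{H}{148}\right)}{3}$)
$- \frac{36744}{\frac{1}{b + C{\left(181,-316 \right)}}} = - \frac{36744}{\frac{1}{-85845 + \left(\frac{130}{3} + \frac{1}{3} \left(-316\right) + \frac{\left(-316\right)^{2}}{444}\right)}} = - \frac{36744}{\frac{1}{-85845 + \left(\frac{130}{3} - \frac{316}{3} + \frac{1}{444} \cdot 99856\right)}} = - \frac{36744}{\frac{1}{-85845 + \left(\frac{130}{3} - \frac{316}{3} + \frac{24964}{111}\right)}} = - \frac{36744}{\frac{1}{-85845 + \frac{18082}{111}}} = - \frac{36744}{\frac{1}{- \frac{9510713}{111}}} = - \frac{36744}{- \frac{111}{9510713}} = \left(-36744\right) \left(- \frac{9510713}{111}\right) = \frac{116487212824}{37}$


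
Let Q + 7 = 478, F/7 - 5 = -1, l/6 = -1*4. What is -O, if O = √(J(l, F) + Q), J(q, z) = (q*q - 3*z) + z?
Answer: -√991 ≈ -31.480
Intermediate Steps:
l = -24 (l = 6*(-1*4) = 6*(-4) = -24)
F = 28 (F = 35 + 7*(-1) = 35 - 7 = 28)
Q = 471 (Q = -7 + 478 = 471)
J(q, z) = q² - 2*z (J(q, z) = (q² - 3*z) + z = q² - 2*z)
O = √991 (O = √(((-24)² - 2*28) + 471) = √((576 - 56) + 471) = √(520 + 471) = √991 ≈ 31.480)
-O = -√991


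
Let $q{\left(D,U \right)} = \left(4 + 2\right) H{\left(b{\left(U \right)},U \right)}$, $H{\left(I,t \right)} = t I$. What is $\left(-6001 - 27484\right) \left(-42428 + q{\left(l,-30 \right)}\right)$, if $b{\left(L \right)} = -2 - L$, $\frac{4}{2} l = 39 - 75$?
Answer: $1589465980$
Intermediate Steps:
$l = -18$ ($l = \frac{39 - 75}{2} = \frac{1}{2} \left(-36\right) = -18$)
$H{\left(I,t \right)} = I t$
$q{\left(D,U \right)} = 6 U \left(-2 - U\right)$ ($q{\left(D,U \right)} = \left(4 + 2\right) \left(-2 - U\right) U = 6 U \left(-2 - U\right)$)
$\left(-6001 - 27484\right) \left(-42428 + q{\left(l,-30 \right)}\right) = \left(-6001 - 27484\right) \left(-42428 - - 180 \left(2 - 30\right)\right) = - 33485 \left(-42428 - \left(-180\right) \left(-28\right)\right) = - 33485 \left(-42428 - 5040\right) = \left(-33485\right) \left(-47468\right) = 1589465980$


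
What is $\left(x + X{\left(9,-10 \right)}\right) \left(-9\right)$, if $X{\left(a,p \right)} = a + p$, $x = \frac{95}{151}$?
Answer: $\frac{504}{151} \approx 3.3377$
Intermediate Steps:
$x = \frac{95}{151}$ ($x = 95 \cdot \frac{1}{151} = \frac{95}{151} \approx 0.62914$)
$\left(x + X{\left(9,-10 \right)}\right) \left(-9\right) = \left(\frac{95}{151} + \left(9 - 10\right)\right) \left(-9\right) = \left(\frac{95}{151} - 1\right) \left(-9\right) = \left(- \frac{56}{151}\right) \left(-9\right) = \frac{504}{151}$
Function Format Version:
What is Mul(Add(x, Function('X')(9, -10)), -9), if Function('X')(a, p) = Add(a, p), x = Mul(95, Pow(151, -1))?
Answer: Rational(504, 151) ≈ 3.3377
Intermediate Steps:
x = Rational(95, 151) (x = Mul(95, Rational(1, 151)) = Rational(95, 151) ≈ 0.62914)
Mul(Add(x, Function('X')(9, -10)), -9) = Mul(Add(Rational(95, 151), Add(9, -10)), -9) = Mul(Add(Rational(95, 151), -1), -9) = Mul(Rational(-56, 151), -9) = Rational(504, 151)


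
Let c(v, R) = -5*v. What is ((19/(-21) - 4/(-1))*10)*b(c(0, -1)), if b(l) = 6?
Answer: 1300/7 ≈ 185.71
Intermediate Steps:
((19/(-21) - 4/(-1))*10)*b(c(0, -1)) = ((19/(-21) - 4/(-1))*10)*6 = ((19*(-1/21) - 4*(-1))*10)*6 = ((-19/21 + 4)*10)*6 = ((65/21)*10)*6 = (650/21)*6 = 1300/7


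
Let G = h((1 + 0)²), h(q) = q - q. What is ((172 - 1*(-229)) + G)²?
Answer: 160801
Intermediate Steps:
h(q) = 0
G = 0
((172 - 1*(-229)) + G)² = ((172 - 1*(-229)) + 0)² = ((172 + 229) + 0)² = (401 + 0)² = 401² = 160801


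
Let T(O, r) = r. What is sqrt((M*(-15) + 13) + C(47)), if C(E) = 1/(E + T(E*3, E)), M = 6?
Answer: I*sqrt(680278)/94 ≈ 8.7744*I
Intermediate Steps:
C(E) = 1/(2*E) (C(E) = 1/(E + E) = 1/(2*E))
sqrt((M*(-15) + 13) + C(47)) = sqrt((6*(-15) + 13) + (1/2)/47) = sqrt((-90 + 13) + (1/2)*(1/47)) = sqrt(-77 + 1/94) = sqrt(-7237/94) = I*sqrt(680278)/94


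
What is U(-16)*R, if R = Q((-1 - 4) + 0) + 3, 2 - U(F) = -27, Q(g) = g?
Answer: -58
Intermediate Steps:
U(F) = 29 (U(F) = 2 - 1*(-27) = 2 + 27 = 29)
R = -2 (R = ((-1 - 4) + 0) + 3 = (-5 + 0) + 3 = -5 + 3 = -2)
U(-16)*R = 29*(-2) = -58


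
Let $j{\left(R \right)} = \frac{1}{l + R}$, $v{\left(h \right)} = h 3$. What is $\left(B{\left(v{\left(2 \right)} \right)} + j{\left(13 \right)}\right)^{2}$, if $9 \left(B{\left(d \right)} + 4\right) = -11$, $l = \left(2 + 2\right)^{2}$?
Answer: $\frac{1833316}{68121} \approx 26.913$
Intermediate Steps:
$l = 16$ ($l = 4^{2} = 16$)
$v{\left(h \right)} = 3 h$
$B{\left(d \right)} = - \frac{47}{9}$ ($B{\left(d \right)} = -4 + \frac{1}{9} \left(-11\right) = -4 - \frac{11}{9} = - \frac{47}{9}$)
$j{\left(R \right)} = \frac{1}{16 + R}$
$\left(B{\left(v{\left(2 \right)} \right)} + j{\left(13 \right)}\right)^{2} = \left(- \frac{47}{9} + \frac{1}{16 + 13}\right)^{2} = \left(- \frac{47}{9} + \frac{1}{29}\right)^{2} = \left(- \frac{1354}{261}\right)^{2} = \frac{1833316}{68121}$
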